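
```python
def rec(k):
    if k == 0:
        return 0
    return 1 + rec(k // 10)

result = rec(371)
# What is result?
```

Count of digits of 371: 3

Answer: 3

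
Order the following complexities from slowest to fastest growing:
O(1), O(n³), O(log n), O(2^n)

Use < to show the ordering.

Ordered by growth rate: O(1) < O(log n) < O(n³) < O(2^n)

Answer: O(1) < O(log n) < O(n³) < O(2^n)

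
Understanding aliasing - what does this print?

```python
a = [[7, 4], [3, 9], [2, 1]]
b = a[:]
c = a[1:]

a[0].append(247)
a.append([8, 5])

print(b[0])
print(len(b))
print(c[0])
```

Key concept: slice with nested mutation.
Step by step:
`a = [[7, 4], [3, 9], [2, 1]]` → a = [[7, 4], [3, 9], [2, 1]]
`b = a[:]` → b = [[7, 4], [3, 9], [2, 1]]
`c = a[1:]` → c = [[3, 9], [2, 1]]
`a[0].append(247)` → a = [[7, 4, 247], [3, 9], [2, 1]]; b = [[7, 4, 247], [3, 9], [2, 1]]
`a.append([8, 5])` → a = [[7, 4, 247], [3, 9], [2, 1], [8, 5]]
`print(b[0])` → prints [7, 4, 247]
`print(len(b))` → prints 3
`print(c[0])` → prints [3, 9]

Answer:
[7, 4, 247]
3
[3, 9]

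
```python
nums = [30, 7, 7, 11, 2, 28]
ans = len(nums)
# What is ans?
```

Trace:
`nums = [30, 7, 7, 11, 2, 28]` → nums = [30, 7, 7, 11, 2, 28]
`ans = len(nums)` → ans = 6
So ans = 6

Answer: 6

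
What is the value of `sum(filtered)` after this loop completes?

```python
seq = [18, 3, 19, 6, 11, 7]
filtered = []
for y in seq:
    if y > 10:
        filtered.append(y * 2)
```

Sum of doubled values > 10
`filtered` takes the values: [] → [36] → [36, 38] → [36, 38, 22]
So `sum(filtered)` = 96

Answer: 96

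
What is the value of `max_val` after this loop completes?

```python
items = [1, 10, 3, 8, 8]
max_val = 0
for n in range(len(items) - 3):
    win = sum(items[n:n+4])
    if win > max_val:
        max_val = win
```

Max sum of 4-element window in [1, 10, 3, 8, 8]
`max_val` takes the values: 0 → 22 → 29

Answer: 29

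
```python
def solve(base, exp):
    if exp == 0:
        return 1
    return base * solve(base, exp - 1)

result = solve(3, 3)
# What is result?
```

solve(3, 3) = 3 * 3 * 3 = 27

Answer: 27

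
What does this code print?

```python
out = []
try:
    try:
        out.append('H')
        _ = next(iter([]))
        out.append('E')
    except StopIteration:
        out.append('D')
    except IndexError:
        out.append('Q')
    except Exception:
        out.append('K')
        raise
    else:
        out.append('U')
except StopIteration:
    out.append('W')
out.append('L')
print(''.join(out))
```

Execution trace: 'H' (inner try body) → 'D' (inner except StopIteration) → 'L' (after the try/except). Output: HDL

Answer: HDL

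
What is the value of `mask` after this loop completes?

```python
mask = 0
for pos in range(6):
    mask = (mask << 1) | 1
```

Build 6 consecutive 1-bits: 0b111111
`mask` takes the values: 0 → 1 → 3 → 7 → 15 → 31 → 63

Answer: 63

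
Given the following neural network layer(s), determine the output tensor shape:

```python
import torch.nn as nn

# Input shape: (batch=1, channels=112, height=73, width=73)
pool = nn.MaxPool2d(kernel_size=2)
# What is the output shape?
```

Input: (1, 112, 73, 73) -> Output: (1, 112, 36, 36)

Answer: (1, 112, 36, 36)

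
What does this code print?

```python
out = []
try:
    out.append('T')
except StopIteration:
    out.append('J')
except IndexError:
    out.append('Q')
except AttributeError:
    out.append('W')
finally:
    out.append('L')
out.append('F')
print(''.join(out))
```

Execution trace: 'T' (try body, no exception) → 'L' (finally) → 'F' (after the try/except). Output: TLF

Answer: TLF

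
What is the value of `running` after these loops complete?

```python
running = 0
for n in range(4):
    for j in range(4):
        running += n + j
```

Sum of all n+j for n,j in 4x4
`running` takes the values: 0 → 1 → 3 → 6 → 7 → 9 → 12 → 16 → 18 → 21 → 25 → 30 → 33 → 37 → 42 → 48

Answer: 48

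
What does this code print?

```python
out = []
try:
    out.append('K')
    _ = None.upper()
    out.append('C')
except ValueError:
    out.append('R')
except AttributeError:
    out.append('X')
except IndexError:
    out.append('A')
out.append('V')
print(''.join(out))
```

Execution trace: 'K' (try body) → 'X' (except AttributeError) → 'V' (after the try/except). Output: KXV

Answer: KXV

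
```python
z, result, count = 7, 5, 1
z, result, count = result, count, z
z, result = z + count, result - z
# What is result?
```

Trace:
`z, result, count = 7, 5, 1` → z = 7; result = 5; count = 1
`z, result, count = result, count, z` → z = 5; result = 1; count = 7
`z, result = z + count, result - z` → z = 12; result = -4
So result = -4

Answer: -4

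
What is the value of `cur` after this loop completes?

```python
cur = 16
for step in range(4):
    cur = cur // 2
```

Halve 4 times: 16 // 2^4 = 1
`cur` takes the values: 16 → 8 → 4 → 2 → 1

Answer: 1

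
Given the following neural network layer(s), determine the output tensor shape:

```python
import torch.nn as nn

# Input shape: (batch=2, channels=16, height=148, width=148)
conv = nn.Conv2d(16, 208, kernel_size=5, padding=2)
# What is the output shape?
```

Input: (2, 16, 148, 148) -> Output: (2, 208, 148, 148)

Answer: (2, 208, 148, 148)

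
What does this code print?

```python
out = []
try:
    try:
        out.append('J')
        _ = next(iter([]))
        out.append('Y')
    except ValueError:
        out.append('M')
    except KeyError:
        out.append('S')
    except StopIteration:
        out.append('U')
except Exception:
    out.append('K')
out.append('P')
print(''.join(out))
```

Execution trace: 'J' (inner try body) → 'U' (inner except StopIteration) → 'P' (after the try/except). Output: JUP

Answer: JUP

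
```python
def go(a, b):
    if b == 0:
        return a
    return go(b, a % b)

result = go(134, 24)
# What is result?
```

go(134, 24) -> go(24, 14) -> go(14, 10) -> go(10, 4) -> go(4, 2) -> go(2, 0) -> 2

Answer: 2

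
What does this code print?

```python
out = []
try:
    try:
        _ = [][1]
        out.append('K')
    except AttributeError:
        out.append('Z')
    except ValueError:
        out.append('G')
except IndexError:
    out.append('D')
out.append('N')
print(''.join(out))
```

Execution trace: 'D' (outer except IndexError) → 'N' (after the try/except). Output: DN

Answer: DN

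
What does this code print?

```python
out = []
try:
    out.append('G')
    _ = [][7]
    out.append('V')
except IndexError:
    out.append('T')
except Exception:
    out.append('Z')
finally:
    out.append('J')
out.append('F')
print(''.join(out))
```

Execution trace: 'G' (try body) → 'T' (except IndexError) → 'J' (finally) → 'F' (after the try/except). Output: GTJF

Answer: GTJF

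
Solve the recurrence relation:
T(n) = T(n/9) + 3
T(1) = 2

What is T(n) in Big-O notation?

Each step divides n by 9 and adds 3. After log_9(n) steps we reach T(1)=2. So T(n) = 3·log_9(n) + 2 = O(log n).

Answer: O(log n)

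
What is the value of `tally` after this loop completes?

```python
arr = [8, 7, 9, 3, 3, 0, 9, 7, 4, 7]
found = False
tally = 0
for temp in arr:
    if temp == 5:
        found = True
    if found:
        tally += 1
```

Count elements after first 5 in [8, 7, 9, 3, 3, 0, 9, 7, 4, 7]
`tally` takes the values: 0

Answer: 0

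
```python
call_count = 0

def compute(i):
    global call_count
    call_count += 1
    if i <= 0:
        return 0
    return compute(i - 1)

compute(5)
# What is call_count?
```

Linear recursion stepping by 1: 6 calls from i=5 down to ≤0.

Answer: 6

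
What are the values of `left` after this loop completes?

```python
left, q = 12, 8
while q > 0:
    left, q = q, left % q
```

GCD of 12 and 8
`left` takes the values: 12 → 8 → 4

Answer: 4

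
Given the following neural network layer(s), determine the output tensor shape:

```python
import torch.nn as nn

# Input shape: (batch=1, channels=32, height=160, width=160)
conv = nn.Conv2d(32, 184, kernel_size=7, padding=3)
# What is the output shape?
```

Input: (1, 32, 160, 160) -> Output: (1, 184, 160, 160)

Answer: (1, 184, 160, 160)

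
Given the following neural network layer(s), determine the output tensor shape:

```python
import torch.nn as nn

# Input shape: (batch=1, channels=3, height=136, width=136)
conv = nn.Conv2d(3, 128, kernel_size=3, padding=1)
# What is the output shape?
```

Input: (1, 3, 136, 136) -> Output: (1, 128, 136, 136)

Answer: (1, 128, 136, 136)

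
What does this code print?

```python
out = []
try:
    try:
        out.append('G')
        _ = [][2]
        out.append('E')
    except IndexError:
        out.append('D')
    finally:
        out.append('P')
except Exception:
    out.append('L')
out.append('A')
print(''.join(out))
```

Execution trace: 'G' (inner try body) → 'D' (inner except IndexError) → 'P' (inner finally) → 'A' (after the try/except). Output: GDPA

Answer: GDPA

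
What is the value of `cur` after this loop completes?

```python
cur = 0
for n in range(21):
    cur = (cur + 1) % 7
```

Increment mod 7, 21 times = 0
`cur` takes the values: 0 → 1 → 2 → 3 → 4 → 5 → 6 → 0 → 1 → 2 → 3 → 4 → 5 → 6 → 0 → 1 → 2 → 3 → 4 → 5 → 6 → 0

Answer: 0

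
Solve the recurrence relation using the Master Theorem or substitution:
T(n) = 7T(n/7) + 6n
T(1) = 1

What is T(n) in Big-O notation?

By Master Theorem: a=7, b=7, f(n)=6n. Since log_7(7) = 1 and f(n) = Θ(n^1), Case 2 applies. T(n) = O(n log n).

Answer: O(n log n)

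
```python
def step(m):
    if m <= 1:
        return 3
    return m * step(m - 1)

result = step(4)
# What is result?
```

step(4) = 4 * 3 * 2 * 3 = 72

Answer: 72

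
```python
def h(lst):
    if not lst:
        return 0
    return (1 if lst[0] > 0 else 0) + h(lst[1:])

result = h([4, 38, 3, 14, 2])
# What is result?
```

Count of positive elements in [4, 38, 3, 14, 2] = 5

Answer: 5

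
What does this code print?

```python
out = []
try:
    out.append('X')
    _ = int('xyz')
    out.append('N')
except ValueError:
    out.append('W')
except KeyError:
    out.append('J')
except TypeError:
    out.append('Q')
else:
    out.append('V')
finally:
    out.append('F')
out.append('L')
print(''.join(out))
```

Execution trace: 'X' (try body) → 'W' (except ValueError) → 'F' (finally) → 'L' (after the try/except). Output: XWFL

Answer: XWFL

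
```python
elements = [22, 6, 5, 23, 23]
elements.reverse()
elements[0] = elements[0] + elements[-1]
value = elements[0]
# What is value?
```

Trace:
`elements = [22, 6, 5, 23, 23]` → elements = [22, 6, 5, 23, 23]
`elements.reverse()` → elements = [23, 23, 5, 6, 22]
`elements[0] = elements[0] + elements[-1]` → elements = [45, 23, 5, 6, 22]
`value = elements[0]` → value = 45
So value = 45

Answer: 45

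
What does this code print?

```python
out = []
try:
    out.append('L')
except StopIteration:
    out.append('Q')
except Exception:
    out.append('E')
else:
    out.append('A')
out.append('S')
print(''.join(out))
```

Execution trace: 'L' (try body, no exception) → 'A' (else) → 'S' (after the try/except). Output: LAS

Answer: LAS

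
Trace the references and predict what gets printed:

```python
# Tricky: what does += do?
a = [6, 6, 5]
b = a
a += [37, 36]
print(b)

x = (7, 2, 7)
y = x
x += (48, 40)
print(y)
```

Key concept: += behavior differs for mutable vs immutable.
Step by step:
`a = [6, 6, 5]` → a = [6, 6, 5]
`b = a` → b = [6, 6, 5] (same object as a)
`a += [37, 36]` → a = [6, 6, 5, 37, 36] (same object as b); b = [6, 6, 5, 37, 36] (same object as a)
`print(b)` → prints [6, 6, 5, 37, 36]
`x = (7, 2, 7)` → x = (7, 2, 7)
`y = x` → y = (7, 2, 7)
`x += (48, 40)` → x = (7, 2, 7, 48, 40)
`print(y)` → prints (7, 2, 7)

Answer:
[6, 6, 5, 37, 36]
(7, 2, 7)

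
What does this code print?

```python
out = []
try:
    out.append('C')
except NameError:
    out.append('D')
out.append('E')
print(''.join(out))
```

Execution trace: 'C' (try body, no exception) → 'E' (after the try/except). Output: CE

Answer: CE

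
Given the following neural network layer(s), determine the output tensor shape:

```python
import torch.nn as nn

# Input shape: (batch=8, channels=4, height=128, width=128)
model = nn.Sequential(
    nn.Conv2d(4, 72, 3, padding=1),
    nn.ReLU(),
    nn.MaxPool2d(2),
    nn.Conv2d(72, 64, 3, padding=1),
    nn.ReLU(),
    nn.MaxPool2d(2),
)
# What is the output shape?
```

Input: (8, 4, 128, 128) -> after first Conv2d: (8, 72, 128, 128) -> after first MaxPool2d: (8, 72, 64, 64) -> after second Conv2d: (8, 64, 64, 64) -> Output: (8, 64, 32, 32)

Answer: (8, 64, 32, 32)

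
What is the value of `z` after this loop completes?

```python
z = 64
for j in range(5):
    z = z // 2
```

Halve 5 times: 64 // 2^5 = 2
`z` takes the values: 64 → 32 → 16 → 8 → 4 → 2

Answer: 2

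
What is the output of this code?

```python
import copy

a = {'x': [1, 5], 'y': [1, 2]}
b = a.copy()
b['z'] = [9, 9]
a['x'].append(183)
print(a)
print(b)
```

Key concept: shallow copy of dict with mutable values.
Step by step:
`a = {'x': [1, 5], 'y': [1, 2]}` → a = {'x': [1, 5], 'y': [1, 2]}
`b = a.copy()` → b = {'x': [1, 5], 'y': [1, 2]}
`b['z'] = [9, 9]` → b = {'x': [1, 5], 'y': [1, 2], 'z': [9, 9]}
`a['x'].append(183)` → a = {'x': [1, 5, 183], 'y': [1, 2]}; b = {'x': [1, 5, 183], 'y': [1, 2], 'z': [9, 9]}
`print(a)` → prints {'x': [1, 5, 183], 'y': [1, 2]}
`print(b)` → prints {'x': [1, 5, 183], 'y': [1, 2], 'z': [9, 9]}

Answer:
{'x': [1, 5, 183], 'y': [1, 2]}
{'x': [1, 5, 183], 'y': [1, 2], 'z': [9, 9]}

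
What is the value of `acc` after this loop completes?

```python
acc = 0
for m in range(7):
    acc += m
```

Sum of 0 to 6 = 21
`acc` takes the values: 0 → 1 → 3 → 6 → 10 → 15 → 21

Answer: 21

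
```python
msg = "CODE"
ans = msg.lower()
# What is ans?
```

Trace:
`msg = "CODE"` → msg = 'CODE'
`ans = msg.lower()` → ans = 'code'
So ans = 'code'

Answer: 'code'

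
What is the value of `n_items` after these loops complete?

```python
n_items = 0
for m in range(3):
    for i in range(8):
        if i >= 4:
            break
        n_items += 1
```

Inner breaks at 4, outer runs 3 times
`n_items` takes the values: 0 → 1 → 2 → 3 → 4 → 5 → 6 → 7 → 8 → 9 → 10 → 11 → 12

Answer: 12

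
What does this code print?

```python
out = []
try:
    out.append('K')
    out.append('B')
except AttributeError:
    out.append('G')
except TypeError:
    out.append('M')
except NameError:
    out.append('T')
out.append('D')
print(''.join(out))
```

Execution trace: 'K' (try body) → 'B' (try body, no exception) → 'D' (after the try/except). Output: KBD

Answer: KBD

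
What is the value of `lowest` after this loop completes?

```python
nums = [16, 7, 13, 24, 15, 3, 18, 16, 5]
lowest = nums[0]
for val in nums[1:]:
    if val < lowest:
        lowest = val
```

Minimum of [16, 7, 13, 24, 15, 3, 18, 16, 5]
`lowest` takes the values: 16 → 7 → 3

Answer: 3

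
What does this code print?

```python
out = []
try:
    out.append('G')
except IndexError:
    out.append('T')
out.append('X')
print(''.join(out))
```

Execution trace: 'G' (try body, no exception) → 'X' (after the try/except). Output: GX

Answer: GX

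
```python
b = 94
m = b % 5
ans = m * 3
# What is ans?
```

Trace:
`b = 94` → b = 94
`m = b % 5` → m = 4
`ans = m * 3` → ans = 12
So ans = 12

Answer: 12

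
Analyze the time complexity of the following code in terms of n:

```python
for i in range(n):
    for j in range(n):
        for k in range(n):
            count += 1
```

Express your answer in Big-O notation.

This is Triple nested loop. Time complexity: O(n³).

Answer: O(n³)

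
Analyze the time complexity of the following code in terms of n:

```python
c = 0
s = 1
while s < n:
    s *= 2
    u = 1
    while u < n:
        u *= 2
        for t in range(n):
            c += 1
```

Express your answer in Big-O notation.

Each loop level contributes: log n × log n × n. Multiplying the contributions gives O(n log² n).

Answer: O(n log² n)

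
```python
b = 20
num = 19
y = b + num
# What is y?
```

Trace:
`b = 20` → b = 20
`num = 19` → num = 19
`y = b + num` → y = 39
So y = 39

Answer: 39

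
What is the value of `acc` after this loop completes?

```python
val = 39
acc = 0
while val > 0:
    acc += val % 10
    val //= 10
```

Sum digits of 39
`acc` takes the values: 0 → 9 → 12

Answer: 12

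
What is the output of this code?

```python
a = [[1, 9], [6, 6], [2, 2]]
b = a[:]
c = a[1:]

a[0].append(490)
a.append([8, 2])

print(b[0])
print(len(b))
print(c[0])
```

Key concept: slice with nested mutation.
Step by step:
`a = [[1, 9], [6, 6], [2, 2]]` → a = [[1, 9], [6, 6], [2, 2]]
`b = a[:]` → b = [[1, 9], [6, 6], [2, 2]]
`c = a[1:]` → c = [[6, 6], [2, 2]]
`a[0].append(490)` → a = [[1, 9, 490], [6, 6], [2, 2]]; b = [[1, 9, 490], [6, 6], [2, 2]]
`a.append([8, 2])` → a = [[1, 9, 490], [6, 6], [2, 2], [8, 2]]
`print(b[0])` → prints [1, 9, 490]
`print(len(b))` → prints 3
`print(c[0])` → prints [6, 6]

Answer:
[1, 9, 490]
3
[6, 6]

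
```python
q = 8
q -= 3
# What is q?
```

Trace:
`q = 8` → q = 8
`q -= 3` → q = 5
So q = 5

Answer: 5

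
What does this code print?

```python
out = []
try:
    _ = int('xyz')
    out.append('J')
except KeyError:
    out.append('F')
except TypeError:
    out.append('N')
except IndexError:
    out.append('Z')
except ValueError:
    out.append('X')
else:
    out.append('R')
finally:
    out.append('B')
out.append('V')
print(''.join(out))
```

Execution trace: 'X' (except ValueError) → 'B' (finally) → 'V' (after the try/except). Output: XBV

Answer: XBV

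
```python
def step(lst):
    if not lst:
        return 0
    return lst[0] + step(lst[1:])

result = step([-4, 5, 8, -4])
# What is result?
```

(-4) + 5 + 8 + (-4) + 0 = 5

Answer: 5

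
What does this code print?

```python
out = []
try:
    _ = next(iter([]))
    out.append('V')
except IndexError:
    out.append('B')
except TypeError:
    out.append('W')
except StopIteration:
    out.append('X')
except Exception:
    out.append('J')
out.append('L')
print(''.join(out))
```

Execution trace: 'X' (except StopIteration) → 'L' (after the try/except). Output: XL

Answer: XL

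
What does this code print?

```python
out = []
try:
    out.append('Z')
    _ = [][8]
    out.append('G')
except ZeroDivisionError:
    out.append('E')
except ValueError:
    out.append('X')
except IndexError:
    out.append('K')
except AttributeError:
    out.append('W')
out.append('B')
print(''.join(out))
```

Execution trace: 'Z' (try body) → 'K' (except IndexError) → 'B' (after the try/except). Output: ZKB

Answer: ZKB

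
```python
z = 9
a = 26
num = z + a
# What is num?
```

Trace:
`z = 9` → z = 9
`a = 26` → a = 26
`num = z + a` → num = 35
So num = 35

Answer: 35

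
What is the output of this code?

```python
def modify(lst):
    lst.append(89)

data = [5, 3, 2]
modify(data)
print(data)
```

Key concept: function modifies passed list.
Step by step:
`data = [5, 3, 2]` → data = [5, 3, 2]
`modify(data)` → data = [5, 3, 2, 89]
`print(data)` → prints [5, 3, 2, 89]

Answer: [5, 3, 2, 89]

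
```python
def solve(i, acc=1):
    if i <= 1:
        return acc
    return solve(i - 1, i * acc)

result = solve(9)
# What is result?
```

Accumulator trace (n, acc): (9, 1) -> (8, 9) -> (7, 72) -> (6, 504) -> (5, 3024) -> (4, 15120) -> (3, 60480) -> (2, 181440) -> (1, 362880) -> return 362880

Answer: 362880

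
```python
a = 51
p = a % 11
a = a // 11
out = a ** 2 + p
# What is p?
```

Trace:
`a = 51` → a = 51
`p = a % 11` → p = 7
`a = a // 11` → a = 4
`out = a ** 2 + p` → out = 23
So p = 7

Answer: 7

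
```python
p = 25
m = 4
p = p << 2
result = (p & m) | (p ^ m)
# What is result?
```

Trace:
`p = 25` → p = 25
`m = 4` → m = 4
`p = p << 2` → p = 100
`result = (p & m) | (p ^ m)` → result = 100
So result = 100

Answer: 100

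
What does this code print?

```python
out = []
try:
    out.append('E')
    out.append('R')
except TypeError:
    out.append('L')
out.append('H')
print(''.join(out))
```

Execution trace: 'E' (try body) → 'R' (try body, no exception) → 'H' (after the try/except). Output: ERH

Answer: ERH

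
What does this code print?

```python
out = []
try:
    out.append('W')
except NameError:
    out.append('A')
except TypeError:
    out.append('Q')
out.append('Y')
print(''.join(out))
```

Execution trace: 'W' (try body, no exception) → 'Y' (after the try/except). Output: WY

Answer: WY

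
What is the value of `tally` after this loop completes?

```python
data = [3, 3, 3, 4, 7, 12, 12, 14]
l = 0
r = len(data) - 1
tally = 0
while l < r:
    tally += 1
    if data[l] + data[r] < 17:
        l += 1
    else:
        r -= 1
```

Steps to find pair summing to 17
`tally` takes the values: 0 → 1 → 2 → 3 → 4 → 5 → 6 → 7

Answer: 7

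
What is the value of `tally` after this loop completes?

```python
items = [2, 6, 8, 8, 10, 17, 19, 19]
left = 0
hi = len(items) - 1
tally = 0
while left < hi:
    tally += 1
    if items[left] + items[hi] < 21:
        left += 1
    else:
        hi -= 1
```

Steps to find pair summing to 21
`tally` takes the values: 0 → 1 → 2 → 3 → 4 → 5 → 6 → 7

Answer: 7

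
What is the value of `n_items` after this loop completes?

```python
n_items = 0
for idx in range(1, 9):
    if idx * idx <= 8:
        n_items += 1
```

Count numbers where idx² ≤ 8
`n_items` takes the values: 0 → 1 → 2

Answer: 2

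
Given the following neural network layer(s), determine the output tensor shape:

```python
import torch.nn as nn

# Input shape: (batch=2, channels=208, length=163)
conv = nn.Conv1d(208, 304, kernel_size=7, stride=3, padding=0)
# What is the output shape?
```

Input: (2, 208, 163) -> Output: (2, 304, 53)

Answer: (2, 304, 53)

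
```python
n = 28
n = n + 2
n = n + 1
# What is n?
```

Trace:
`n = 28` → n = 28
`n = n + 2` → n = 30
`n = n + 1` → n = 31
So n = 31

Answer: 31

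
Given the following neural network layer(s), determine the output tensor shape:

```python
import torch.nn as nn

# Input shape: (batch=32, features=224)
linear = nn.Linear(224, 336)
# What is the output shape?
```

Input: (32, 224) -> Output: (32, 336)

Answer: (32, 336)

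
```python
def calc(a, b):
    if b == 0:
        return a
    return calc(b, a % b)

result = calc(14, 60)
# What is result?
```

calc(14, 60) -> calc(60, 14) -> calc(14, 4) -> calc(4, 2) -> calc(2, 0) -> 2

Answer: 2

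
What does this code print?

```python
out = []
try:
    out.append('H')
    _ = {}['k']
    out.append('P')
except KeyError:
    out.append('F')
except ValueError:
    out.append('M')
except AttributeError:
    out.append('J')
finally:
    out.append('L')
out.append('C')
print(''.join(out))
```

Execution trace: 'H' (try body) → 'F' (except KeyError) → 'L' (finally) → 'C' (after the try/except). Output: HFLC

Answer: HFLC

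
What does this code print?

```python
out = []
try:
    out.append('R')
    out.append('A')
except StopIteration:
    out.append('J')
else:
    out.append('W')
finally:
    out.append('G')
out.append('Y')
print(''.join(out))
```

Execution trace: 'R' (try body) → 'A' (try body, no exception) → 'W' (else) → 'G' (finally) → 'Y' (after the try/except). Output: RAWGY

Answer: RAWGY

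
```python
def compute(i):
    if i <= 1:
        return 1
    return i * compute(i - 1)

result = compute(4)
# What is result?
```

compute(4) = 4 * 3 * 2 * 1 = 24

Answer: 24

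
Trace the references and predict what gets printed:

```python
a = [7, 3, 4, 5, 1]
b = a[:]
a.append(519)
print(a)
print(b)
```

Key concept: slice [:] creates copy.
Step by step:
`a = [7, 3, 4, 5, 1]` → a = [7, 3, 4, 5, 1]
`b = a[:]` → b = [7, 3, 4, 5, 1]
`a.append(519)` → a = [7, 3, 4, 5, 1, 519]
`print(a)` → prints [7, 3, 4, 5, 1, 519]
`print(b)` → prints [7, 3, 4, 5, 1]

Answer:
[7, 3, 4, 5, 1, 519]
[7, 3, 4, 5, 1]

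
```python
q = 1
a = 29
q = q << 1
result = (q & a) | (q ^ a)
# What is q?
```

Trace:
`q = 1` → q = 1
`a = 29` → a = 29
`q = q << 1` → q = 2
`result = (q & a) | (q ^ a)` → result = 31
So q = 2

Answer: 2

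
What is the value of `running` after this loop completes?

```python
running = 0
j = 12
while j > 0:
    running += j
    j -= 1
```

Sum 12 down to 1
`running` takes the values: 0 → 12 → 23 → 33 → 42 → 50 → 57 → 63 → 68 → 72 → 75 → 77 → 78

Answer: 78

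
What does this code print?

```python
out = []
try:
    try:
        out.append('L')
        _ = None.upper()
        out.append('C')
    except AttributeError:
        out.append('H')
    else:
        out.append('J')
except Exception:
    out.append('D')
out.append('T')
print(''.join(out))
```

Execution trace: 'L' (inner try body) → 'H' (inner except AttributeError) → 'T' (after the try/except). Output: LHT

Answer: LHT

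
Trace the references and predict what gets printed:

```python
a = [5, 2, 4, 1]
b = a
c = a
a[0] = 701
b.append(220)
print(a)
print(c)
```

Key concept: multiple aliases.
Step by step:
`a = [5, 2, 4, 1]` → a = [5, 2, 4, 1]
`b = a` → b = [5, 2, 4, 1] (same object as a)
`c = a` → c = [5, 2, 4, 1] (same object as a, b)
`a[0] = 701` → a = [701, 2, 4, 1] (same object as b, c); b = [701, 2, 4, 1] (same object as a, c); c = [701, 2, 4, 1] (same object as a, b)
`b.append(220)` → a = [701, 2, 4, 1, 220] (same object as b, c); b = [701, 2, 4, 1, 220] (same object as a, c); c = [701, 2, 4, 1, 220] (same object as a, b)
`print(a)` → prints [701, 2, 4, 1, 220]
`print(c)` → prints [701, 2, 4, 1, 220]

Answer:
[701, 2, 4, 1, 220]
[701, 2, 4, 1, 220]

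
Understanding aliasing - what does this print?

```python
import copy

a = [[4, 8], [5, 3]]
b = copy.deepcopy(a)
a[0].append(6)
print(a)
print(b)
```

Key concept: deep copy is fully independent.
Step by step:
`a = [[4, 8], [5, 3]]` → a = [[4, 8], [5, 3]]
`b = copy.deepcopy(a)` → b = [[4, 8], [5, 3]]
`a[0].append(6)` → a = [[4, 8, 6], [5, 3]]
`print(a)` → prints [[4, 8, 6], [5, 3]]
`print(b)` → prints [[4, 8], [5, 3]]

Answer:
[[4, 8, 6], [5, 3]]
[[4, 8], [5, 3]]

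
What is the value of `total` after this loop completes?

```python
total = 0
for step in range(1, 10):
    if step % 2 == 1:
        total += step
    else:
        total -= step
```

Add odd, subtract even
`total` takes the values: 0 → 1 → -1 → 2 → -2 → 3 → -3 → 4 → -4 → 5

Answer: 5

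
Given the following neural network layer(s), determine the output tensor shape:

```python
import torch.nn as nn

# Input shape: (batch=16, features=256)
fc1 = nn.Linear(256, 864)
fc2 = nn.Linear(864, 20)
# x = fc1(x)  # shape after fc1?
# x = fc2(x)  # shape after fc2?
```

Input: (16, 256) -> after fc1: (16, 864) -> Output: (16, 20)

Answer: (16, 20)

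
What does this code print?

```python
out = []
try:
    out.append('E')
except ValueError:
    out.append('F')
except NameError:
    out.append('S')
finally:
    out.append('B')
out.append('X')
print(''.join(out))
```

Execution trace: 'E' (try body, no exception) → 'B' (finally) → 'X' (after the try/except). Output: EBX

Answer: EBX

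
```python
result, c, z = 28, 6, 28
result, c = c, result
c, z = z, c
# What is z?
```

Trace:
`result, c, z = 28, 6, 28` → result = 28; c = 6; z = 28
`result, c = c, result` → result = 6; c = 28
`c, z = z, c` → c = 28; z = 28
So z = 28

Answer: 28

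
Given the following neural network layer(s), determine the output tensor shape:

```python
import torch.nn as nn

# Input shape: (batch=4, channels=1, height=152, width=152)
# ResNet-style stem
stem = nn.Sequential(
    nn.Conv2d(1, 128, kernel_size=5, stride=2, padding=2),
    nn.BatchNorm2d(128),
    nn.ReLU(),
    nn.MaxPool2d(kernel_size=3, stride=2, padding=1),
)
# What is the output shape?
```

Input: (4, 1, 152, 152) -> after Conv2d 5x5 stride=2: (4, 128, 76, 76) -> Output: (4, 128, 38, 38)

Answer: (4, 128, 38, 38)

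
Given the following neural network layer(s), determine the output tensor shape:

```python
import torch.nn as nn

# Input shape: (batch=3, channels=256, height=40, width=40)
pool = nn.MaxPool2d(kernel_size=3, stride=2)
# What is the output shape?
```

Input: (3, 256, 40, 40) -> Output: (3, 256, 19, 19)

Answer: (3, 256, 19, 19)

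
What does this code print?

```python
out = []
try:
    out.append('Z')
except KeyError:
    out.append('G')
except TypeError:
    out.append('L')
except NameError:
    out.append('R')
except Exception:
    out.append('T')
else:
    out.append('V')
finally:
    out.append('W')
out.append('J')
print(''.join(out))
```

Execution trace: 'Z' (try body, no exception) → 'V' (else) → 'W' (finally) → 'J' (after the try/except). Output: ZVWJ

Answer: ZVWJ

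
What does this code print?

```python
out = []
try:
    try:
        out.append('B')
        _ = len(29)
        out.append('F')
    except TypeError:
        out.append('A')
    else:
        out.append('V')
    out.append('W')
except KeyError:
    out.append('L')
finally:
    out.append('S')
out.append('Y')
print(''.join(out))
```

Execution trace: 'B' (inner try body) → 'A' (inner except TypeError) → 'W' (try body, no exception) → 'S' (finally) → 'Y' (after the try/except). Output: BAWSY

Answer: BAWSY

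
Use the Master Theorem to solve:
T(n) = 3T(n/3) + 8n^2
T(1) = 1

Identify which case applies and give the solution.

a=3, b=3, f(n)=8n^2. log_3(3) = 1. Since c=2 > 1 and the regularity condition holds (3(n/3)^2 = (3/3^2)n^2 with 3/3^2 < 1), Case 3 applies: T(n) = Θ(f(n)) = O(n^2).

Answer: O(n^2) - Case 3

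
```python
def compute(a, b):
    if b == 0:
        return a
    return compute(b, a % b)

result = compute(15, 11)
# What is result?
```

compute(15, 11) -> compute(11, 4) -> compute(4, 3) -> compute(3, 1) -> compute(1, 0) -> 1

Answer: 1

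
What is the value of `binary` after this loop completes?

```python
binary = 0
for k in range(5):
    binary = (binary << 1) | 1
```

Build 5 consecutive 1-bits: 0b11111
`binary` takes the values: 0 → 1 → 3 → 7 → 15 → 31

Answer: 31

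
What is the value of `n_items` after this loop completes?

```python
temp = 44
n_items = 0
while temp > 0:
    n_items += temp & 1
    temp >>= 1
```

Count set bits in 44 (binary: 0b101100)
`n_items` takes the values: 0 → 1 → 2 → 3

Answer: 3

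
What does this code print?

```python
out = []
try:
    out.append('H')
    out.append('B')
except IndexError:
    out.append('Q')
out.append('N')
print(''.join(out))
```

Execution trace: 'H' (try body) → 'B' (try body, no exception) → 'N' (after the try/except). Output: HBN

Answer: HBN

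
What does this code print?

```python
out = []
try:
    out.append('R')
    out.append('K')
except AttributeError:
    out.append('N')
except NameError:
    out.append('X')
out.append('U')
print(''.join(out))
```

Execution trace: 'R' (try body) → 'K' (try body, no exception) → 'U' (after the try/except). Output: RKU

Answer: RKU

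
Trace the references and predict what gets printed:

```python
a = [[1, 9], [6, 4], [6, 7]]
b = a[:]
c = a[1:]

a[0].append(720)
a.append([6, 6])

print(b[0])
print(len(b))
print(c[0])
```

Key concept: slice with nested mutation.
Step by step:
`a = [[1, 9], [6, 4], [6, 7]]` → a = [[1, 9], [6, 4], [6, 7]]
`b = a[:]` → b = [[1, 9], [6, 4], [6, 7]]
`c = a[1:]` → c = [[6, 4], [6, 7]]
`a[0].append(720)` → a = [[1, 9, 720], [6, 4], [6, 7]]; b = [[1, 9, 720], [6, 4], [6, 7]]
`a.append([6, 6])` → a = [[1, 9, 720], [6, 4], [6, 7], [6, 6]]
`print(b[0])` → prints [1, 9, 720]
`print(len(b))` → prints 3
`print(c[0])` → prints [6, 4]

Answer:
[1, 9, 720]
3
[6, 4]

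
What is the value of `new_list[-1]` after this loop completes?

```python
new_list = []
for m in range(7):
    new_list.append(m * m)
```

Last element of squares 0 to 6
`new_list` takes the values: [] → [0] → [0, 1] → [0, 1, 4] → [0, 1, 4, 9] → [0, 1, 4, 9, 16] → [0, 1, 4, 9, 16, 25] → [0, 1, 4, 9, 16, 25, 36]
So `new_list[-1]` = 36

Answer: 36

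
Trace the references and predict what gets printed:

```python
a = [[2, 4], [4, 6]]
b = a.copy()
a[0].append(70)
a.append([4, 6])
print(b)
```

Key concept: shallow copy with nested lists.
Step by step:
`a = [[2, 4], [4, 6]]` → a = [[2, 4], [4, 6]]
`b = a.copy()` → b = [[2, 4], [4, 6]]
`a[0].append(70)` → a = [[2, 4, 70], [4, 6]]; b = [[2, 4, 70], [4, 6]]
`a.append([4, 6])` → a = [[2, 4, 70], [4, 6], [4, 6]]
`print(b)` → prints [[2, 4, 70], [4, 6]]

Answer: [[2, 4, 70], [4, 6]]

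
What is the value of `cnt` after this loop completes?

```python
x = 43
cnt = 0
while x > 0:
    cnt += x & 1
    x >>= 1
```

Count set bits in 43 (binary: 0b101011)
`cnt` takes the values: 0 → 1 → 2 → 3 → 4

Answer: 4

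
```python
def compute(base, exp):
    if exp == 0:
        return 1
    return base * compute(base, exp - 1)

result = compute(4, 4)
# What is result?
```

compute(4, 4) = 4 * 4 * 4 * 4 = 256

Answer: 256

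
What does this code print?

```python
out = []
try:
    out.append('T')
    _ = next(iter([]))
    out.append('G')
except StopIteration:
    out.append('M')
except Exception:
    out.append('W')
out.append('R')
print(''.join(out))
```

Execution trace: 'T' (try body) → 'M' (except StopIteration) → 'R' (after the try/except). Output: TMR

Answer: TMR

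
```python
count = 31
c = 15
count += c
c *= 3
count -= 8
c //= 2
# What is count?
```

Trace:
`count = 31` → count = 31
`c = 15` → c = 15
`count += c` → count = 46
`c *= 3` → c = 45
`count -= 8` → count = 38
`c //= 2` → c = 22
So count = 38

Answer: 38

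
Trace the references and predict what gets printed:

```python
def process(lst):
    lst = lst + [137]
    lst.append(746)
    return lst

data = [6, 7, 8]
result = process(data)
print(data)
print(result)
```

Key concept: rebinding parameter vs mutation.
Step by step:
`data = [6, 7, 8]` → data = [6, 7, 8]
`result = process(data)` → result = [6, 7, 8, 137, 746]
`print(data)` → prints [6, 7, 8]
`print(result)` → prints [6, 7, 8, 137, 746]

Answer:
[6, 7, 8]
[6, 7, 8, 137, 746]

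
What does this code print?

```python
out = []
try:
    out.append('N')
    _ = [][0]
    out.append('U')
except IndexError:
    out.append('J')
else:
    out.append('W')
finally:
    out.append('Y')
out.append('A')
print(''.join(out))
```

Execution trace: 'N' (try body) → 'J' (except IndexError) → 'Y' (finally) → 'A' (after the try/except). Output: NJYA

Answer: NJYA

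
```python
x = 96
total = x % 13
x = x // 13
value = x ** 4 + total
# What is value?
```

Trace:
`x = 96` → x = 96
`total = x % 13` → total = 5
`x = x // 13` → x = 7
`value = x ** 4 + total` → value = 2406
So value = 2406

Answer: 2406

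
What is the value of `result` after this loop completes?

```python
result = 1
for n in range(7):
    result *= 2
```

2^7 = 128
`result` takes the values: 1 → 2 → 4 → 8 → 16 → 32 → 64 → 128

Answer: 128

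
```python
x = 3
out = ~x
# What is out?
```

Trace:
`x = 3` → x = 3
`out = ~x` → out = -4
So out = -4

Answer: -4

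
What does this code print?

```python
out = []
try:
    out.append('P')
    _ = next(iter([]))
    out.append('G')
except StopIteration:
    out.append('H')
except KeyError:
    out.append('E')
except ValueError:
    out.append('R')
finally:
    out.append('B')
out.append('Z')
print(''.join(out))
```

Execution trace: 'P' (try body) → 'H' (except StopIteration) → 'B' (finally) → 'Z' (after the try/except). Output: PHBZ

Answer: PHBZ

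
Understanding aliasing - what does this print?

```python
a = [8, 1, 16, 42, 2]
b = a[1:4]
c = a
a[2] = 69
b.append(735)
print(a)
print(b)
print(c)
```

Key concept: slice vs alias.
Step by step:
`a = [8, 1, 16, 42, 2]` → a = [8, 1, 16, 42, 2]
`b = a[1:4]` → b = [1, 16, 42]
`c = a` → c = [8, 1, 16, 42, 2] (same object as a)
`a[2] = 69` → a = [8, 1, 69, 42, 2] (same object as c); c = [8, 1, 69, 42, 2] (same object as a)
`b.append(735)` → b = [1, 16, 42, 735]
`print(a)` → prints [8, 1, 69, 42, 2]
`print(b)` → prints [1, 16, 42, 735]
`print(c)` → prints [8, 1, 69, 42, 2]

Answer:
[8, 1, 69, 42, 2]
[1, 16, 42, 735]
[8, 1, 69, 42, 2]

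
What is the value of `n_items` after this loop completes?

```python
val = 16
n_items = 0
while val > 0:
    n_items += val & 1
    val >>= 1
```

Count set bits in 16 (binary: 0b10000)
`n_items` takes the values: 0 → 1

Answer: 1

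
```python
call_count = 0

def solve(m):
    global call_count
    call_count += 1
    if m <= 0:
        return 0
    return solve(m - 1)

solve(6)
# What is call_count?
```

Linear recursion stepping by 1: 7 calls from m=6 down to ≤0.

Answer: 7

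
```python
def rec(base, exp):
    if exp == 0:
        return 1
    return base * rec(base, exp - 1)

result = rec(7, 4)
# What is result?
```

rec(7, 4) = 7 * 7 * 7 * 7 = 2401

Answer: 2401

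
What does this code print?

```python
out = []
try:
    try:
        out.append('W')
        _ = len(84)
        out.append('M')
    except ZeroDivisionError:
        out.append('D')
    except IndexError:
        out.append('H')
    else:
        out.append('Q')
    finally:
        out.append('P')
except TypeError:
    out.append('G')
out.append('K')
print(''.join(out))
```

Execution trace: 'W' (inner try body) → 'P' (inner finally) → 'G' (outer except TypeError) → 'K' (after the try/except). Output: WPGK

Answer: WPGK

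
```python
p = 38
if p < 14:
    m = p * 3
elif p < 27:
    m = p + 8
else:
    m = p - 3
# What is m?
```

Trace:
`p = 38` → p = 38
`if p < 14: ...` → p < 14 is False, p < 27 is False, take else branch → m = 35
So m = 35

Answer: 35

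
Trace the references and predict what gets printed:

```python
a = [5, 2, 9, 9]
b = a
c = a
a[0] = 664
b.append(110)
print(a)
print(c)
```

Key concept: multiple aliases.
Step by step:
`a = [5, 2, 9, 9]` → a = [5, 2, 9, 9]
`b = a` → b = [5, 2, 9, 9] (same object as a)
`c = a` → c = [5, 2, 9, 9] (same object as a, b)
`a[0] = 664` → a = [664, 2, 9, 9] (same object as b, c); b = [664, 2, 9, 9] (same object as a, c); c = [664, 2, 9, 9] (same object as a, b)
`b.append(110)` → a = [664, 2, 9, 9, 110] (same object as b, c); b = [664, 2, 9, 9, 110] (same object as a, c); c = [664, 2, 9, 9, 110] (same object as a, b)
`print(a)` → prints [664, 2, 9, 9, 110]
`print(c)` → prints [664, 2, 9, 9, 110]

Answer:
[664, 2, 9, 9, 110]
[664, 2, 9, 9, 110]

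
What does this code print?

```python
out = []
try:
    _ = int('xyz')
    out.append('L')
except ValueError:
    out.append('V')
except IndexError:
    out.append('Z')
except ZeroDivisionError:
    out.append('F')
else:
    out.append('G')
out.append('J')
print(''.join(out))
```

Execution trace: 'V' (except ValueError) → 'J' (after the try/except). Output: VJ

Answer: VJ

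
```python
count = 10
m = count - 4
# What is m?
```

Trace:
`count = 10` → count = 10
`m = count - 4` → m = 6
So m = 6

Answer: 6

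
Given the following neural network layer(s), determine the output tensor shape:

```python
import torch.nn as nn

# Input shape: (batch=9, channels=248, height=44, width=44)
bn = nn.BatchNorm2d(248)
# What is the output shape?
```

Input: (9, 248, 44, 44) -> Output: (9, 248, 44, 44)

Answer: (9, 248, 44, 44)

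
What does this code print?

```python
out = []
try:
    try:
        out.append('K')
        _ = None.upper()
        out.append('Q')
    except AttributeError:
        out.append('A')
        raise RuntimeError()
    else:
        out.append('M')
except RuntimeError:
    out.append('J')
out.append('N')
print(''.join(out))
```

Execution trace: 'K' (inner try body) → 'A' (inner except AttributeError) → 'J' (outer except RuntimeError) → 'N' (after the try/except). Output: KAJN

Answer: KAJN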